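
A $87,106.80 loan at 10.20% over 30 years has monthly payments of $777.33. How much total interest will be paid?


Total paid over the life of the loan = PMT × n.
Total paid = $777.33 × 360 = $279,838.80
Total interest = total paid − principal = $279,838.80 − $87,106.80 = $192,732.00

Total interest = (PMT × n) - PV = $192,732.00


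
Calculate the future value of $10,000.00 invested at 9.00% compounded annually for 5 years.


Compound interest formula: A = P(1 + r/n)^(nt)
A = $10,000.00 × (1 + 0.09/1)^(1 × 5)
Growth factor: (1 + 0.09/1)^5 = 1.538624
A = $10,000.00 × 1.538624
A = $15,386.24

A = P(1 + r/n)^(nt) = $15,386.24


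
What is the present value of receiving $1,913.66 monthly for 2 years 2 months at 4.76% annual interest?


Present value of an ordinary annuity: PV = PMT × (1 − (1 + r)^(−n)) / r
Monthly rate r = 0.0476/12 ≈ 0.00396667, n = 26
PV = $1,913.66 × (1 − (1 + 0.0476/12)^(−26)) / (0.0476/12)
PV = $1,913.66 × 24.657798
PV = $47,186.64

PV = PMT × (1-(1+r)^(-n))/r = $47,186.64


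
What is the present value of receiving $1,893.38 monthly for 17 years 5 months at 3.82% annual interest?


Present value of an ordinary annuity: PV = PMT × (1 − (1 + r)^(−n)) / r
Monthly rate r = 0.0382/12 ≈ 0.00318333, n = 209
PV = $1,893.38 × (1 − (1 + 0.0382/12)^(−209)) / (0.0382/12)
PV = $1,893.38 × 152.464631
PV = $288,673.48

PV = PMT × (1-(1+r)^(-n))/r = $288,673.48


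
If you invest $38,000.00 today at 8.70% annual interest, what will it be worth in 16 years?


Future value formula: FV = PV × (1 + r)^t
FV = $38,000.00 × (1 + 0.087)^16
FV = $38,000.00 × 3.7990298
FV = $144,363.13

FV = PV × (1 + r)^t = $144,363.13


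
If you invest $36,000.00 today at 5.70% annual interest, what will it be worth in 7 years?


Future value formula: FV = PV × (1 + r)^t
FV = $36,000.00 × (1 + 0.057)^7
FV = $36,000.00 × 1.474093
FV = $53,067.35

FV = PV × (1 + r)^t = $53,067.35


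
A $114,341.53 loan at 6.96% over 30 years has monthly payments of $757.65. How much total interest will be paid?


Total paid over the life of the loan = PMT × n.
Total paid = $757.65 × 360 = $272,754.00
Total interest = total paid − principal = $272,754.00 − $114,341.53 = $158,412.47

Total interest = (PMT × n) - PV = $158,412.47


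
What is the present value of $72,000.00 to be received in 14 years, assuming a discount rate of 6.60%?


Present value formula: PV = FV / (1 + r)^t
PV = $72,000.00 / (1 + 0.066)^14
PV = $72,000.00 / 2.446813
PV = $29,426.03

PV = FV / (1 + r)^t = $29,426.03


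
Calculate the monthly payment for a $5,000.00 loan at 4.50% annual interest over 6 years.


Loan payment formula: PMT = PV × r / (1 − (1 + r)^(−n))
Monthly rate r = 0.045/12 = 0.00375, n = 72 months
Denominator: 1 − (1 + 0.045/12)^(−72) = 0.236235
PMT = $5,000.00 × (0.045/12) / 0.236235
PMT = $79.37 per month

PMT = PV × r / (1-(1+r)^(-n)) = $79.37/month


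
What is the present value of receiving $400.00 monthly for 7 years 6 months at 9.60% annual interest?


Present value of an ordinary annuity: PV = PMT × (1 − (1 + r)^(−n)) / r
Monthly rate r = 0.096/12 = 0.008, n = 90
PV = $400.00 × (1 − (1 + 0.096/12)^(−90)) / (0.096/12)
PV = $400.00 × 63.981416
PV = $25,592.57

PV = PMT × (1-(1+r)^(-n))/r = $25,592.57


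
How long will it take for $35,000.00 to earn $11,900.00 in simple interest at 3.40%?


Rearrange the simple interest formula for t:
I = P × r × t  ⇒  t = I / (P × r)
t = $11,900.00 / ($35,000.00 × 0.034)
t = 10

t = I/(P×r) = 10 years


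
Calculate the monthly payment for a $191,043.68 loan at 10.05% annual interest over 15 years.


Loan payment formula: PMT = PV × r / (1 − (1 + r)^(−n))
Monthly rate r = 0.1005/12 = 0.008375, n = 180 months
Denominator: 1 − (1 + 0.1005/12)^(−180) = 0.777142
PMT = $191,043.68 × (0.1005/12) / 0.777142
PMT = $2,058.81 per month

PMT = PV × r / (1-(1+r)^(-n)) = $2,058.81/month


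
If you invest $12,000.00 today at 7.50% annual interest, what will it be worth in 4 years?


Future value formula: FV = PV × (1 + r)^t
FV = $12,000.00 × (1 + 0.075)^4
FV = $12,000.00 × 1.335469
FV = $16,025.63

FV = PV × (1 + r)^t = $16,025.63


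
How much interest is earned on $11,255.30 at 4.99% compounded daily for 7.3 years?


Compound interest earned = final amount − principal.
A = P(1 + r/n)^(nt) = $11,255.30 × (1 + 0.0499/365)^(365 × 7.3) = $16,201.18
Interest = A − P = $16,201.18 − $11,255.30 = $4,945.88

Interest = A - P = $4,945.88


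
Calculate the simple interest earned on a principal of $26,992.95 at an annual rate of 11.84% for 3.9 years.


Simple interest formula: I = P × r × t
I = $26,992.95 × 0.1184 × 3.9
I = $12,464.26

I = P × r × t = $12,464.26


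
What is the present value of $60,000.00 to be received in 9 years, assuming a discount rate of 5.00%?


Present value formula: PV = FV / (1 + r)^t
PV = $60,000.00 / (1 + 0.05)^9
PV = $60,000.00 / 1.55132822
PV = $38,676.53

PV = FV / (1 + r)^t = $38,676.53


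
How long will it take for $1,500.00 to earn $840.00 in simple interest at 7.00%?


Rearrange the simple interest formula for t:
I = P × r × t  ⇒  t = I / (P × r)
t = $840.00 / ($1,500.00 × 0.07)
t = 8

t = I/(P×r) = 8 years


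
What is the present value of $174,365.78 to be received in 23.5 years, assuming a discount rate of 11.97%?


Present value formula: PV = FV / (1 + r)^t
PV = $174,365.78 / (1 + 0.1197)^23.5
PV = $174,365.78 / 14.252447
PV = $12,234.09

PV = FV / (1 + r)^t = $12,234.09


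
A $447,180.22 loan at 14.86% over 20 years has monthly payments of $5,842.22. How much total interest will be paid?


Total paid over the life of the loan = PMT × n.
Total paid = $5,842.22 × 240 = $1,402,132.80
Total interest = total paid − principal = $1,402,132.80 − $447,180.22 = $954,952.58

Total interest = (PMT × n) - PV = $954,952.58


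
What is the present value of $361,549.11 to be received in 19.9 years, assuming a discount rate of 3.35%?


Present value formula: PV = FV / (1 + r)^t
PV = $361,549.11 / (1 + 0.0335)^19.9
PV = $361,549.11 / 1.9265424
PV = $187,667.35

PV = FV / (1 + r)^t = $187,667.35


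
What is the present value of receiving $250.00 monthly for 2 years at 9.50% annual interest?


Present value of an ordinary annuity: PV = PMT × (1 − (1 + r)^(−n)) / r
Monthly rate r = 0.095/12 ≈ 0.00791667, n = 24
PV = $250.00 × (1 − (1 + 0.095/12)^(−24)) / (0.095/12)
PV = $250.00 × 21.779615
PV = $5,444.90

PV = PMT × (1-(1+r)^(-n))/r = $5,444.90


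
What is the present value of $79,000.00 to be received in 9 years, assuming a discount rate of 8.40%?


Present value formula: PV = FV / (1 + r)^t
PV = $79,000.00 / (1 + 0.084)^9
PV = $79,000.00 / 2.066634
PV = $38,226.41

PV = FV / (1 + r)^t = $38,226.41


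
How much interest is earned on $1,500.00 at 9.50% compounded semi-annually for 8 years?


Compound interest earned = final amount − principal.
A = P(1 + r/n)^(nt) = $1,500.00 × (1 + 0.095/2)^(2 × 8) = $3,151.78
Interest = A − P = $3,151.78 − $1,500.00 = $1,651.78

Interest = A - P = $1,651.78


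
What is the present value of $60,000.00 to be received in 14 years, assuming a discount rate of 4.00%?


Present value formula: PV = FV / (1 + r)^t
PV = $60,000.00 / (1 + 0.04)^14
PV = $60,000.00 / 1.73167645
PV = $34,648.50

PV = FV / (1 + r)^t = $34,648.50


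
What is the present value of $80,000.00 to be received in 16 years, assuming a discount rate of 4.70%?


Present value formula: PV = FV / (1 + r)^t
PV = $80,000.00 / (1 + 0.047)^16
PV = $80,000.00 / 2.085196
PV = $38,365.70

PV = FV / (1 + r)^t = $38,365.70


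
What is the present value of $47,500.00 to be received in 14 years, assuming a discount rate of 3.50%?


Present value formula: PV = FV / (1 + r)^t
PV = $47,500.00 / (1 + 0.035)^14
PV = $47,500.00 / 1.6186945
PV = $29,344.64

PV = FV / (1 + r)^t = $29,344.64


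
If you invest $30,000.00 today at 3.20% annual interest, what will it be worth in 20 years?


Future value formula: FV = PV × (1 + r)^t
FV = $30,000.00 × (1 + 0.032)^20
FV = $30,000.00 × 1.87756053
FV = $56,326.82

FV = PV × (1 + r)^t = $56,326.82


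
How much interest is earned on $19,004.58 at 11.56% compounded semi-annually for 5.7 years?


Compound interest earned = final amount − principal.
A = P(1 + r/n)^(nt) = $19,004.58 × (1 + 0.1156/2)^(2 × 5.7) = $36,062.75
Interest = A − P = $36,062.75 − $19,004.58 = $17,058.17

Interest = A - P = $17,058.17


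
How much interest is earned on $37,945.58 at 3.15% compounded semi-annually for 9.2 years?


Compound interest earned = final amount − principal.
A = P(1 + r/n)^(nt) = $37,945.58 × (1 + 0.0315/2)^(2 × 9.2) = $50,587.00
Interest = A − P = $50,587.00 − $37,945.58 = $12,641.42

Interest = A - P = $12,641.42


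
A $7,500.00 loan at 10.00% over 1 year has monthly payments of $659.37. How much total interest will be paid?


Total paid over the life of the loan = PMT × n.
Total paid = $659.37 × 12 = $7,912.44
Total interest = total paid − principal = $7,912.44 − $7,500.00 = $412.44

Total interest = (PMT × n) - PV = $412.44


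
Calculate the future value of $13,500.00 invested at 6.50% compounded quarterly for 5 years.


Compound interest formula: A = P(1 + r/n)^(nt)
A = $13,500.00 × (1 + 0.065/4)^(4 × 5)
Growth factor: (1 + 0.065/4)^20 = 1.380420
A = $13,500.00 × 1.380420
A = $18,635.67

A = P(1 + r/n)^(nt) = $18,635.67


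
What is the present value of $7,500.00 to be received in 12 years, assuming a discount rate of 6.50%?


Present value formula: PV = FV / (1 + r)^t
PV = $7,500.00 / (1 + 0.065)^12
PV = $7,500.00 / 2.129096
PV = $3,522.62

PV = FV / (1 + r)^t = $3,522.62


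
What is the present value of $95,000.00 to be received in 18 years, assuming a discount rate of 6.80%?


Present value formula: PV = FV / (1 + r)^t
PV = $95,000.00 / (1 + 0.068)^18
PV = $95,000.00 / 3.268004
PV = $29,069.73

PV = FV / (1 + r)^t = $29,069.73


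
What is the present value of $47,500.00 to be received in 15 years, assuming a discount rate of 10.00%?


Present value formula: PV = FV / (1 + r)^t
PV = $47,500.00 / (1 + 0.1)^15
PV = $47,500.00 / 4.177248
PV = $11,371.12

PV = FV / (1 + r)^t = $11,371.12


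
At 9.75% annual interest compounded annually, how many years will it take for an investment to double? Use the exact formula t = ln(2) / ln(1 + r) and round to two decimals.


Doubling condition: (1 + r)^t = 2
Take ln of both sides: t × ln(1 + r) = ln(2)
t = ln(2) / ln(1 + r)
t = 0.693147 / 0.093035
t = 7.45

t = ln(2) / ln(1 + r) = 7.45 years


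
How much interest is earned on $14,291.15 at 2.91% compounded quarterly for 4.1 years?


Compound interest earned = final amount − principal.
A = P(1 + r/n)^(nt) = $14,291.15 × (1 + 0.0291/4)^(4 × 4.1) = $16,095.16
Interest = A − P = $16,095.16 − $14,291.15 = $1,804.01

Interest = A - P = $1,804.01


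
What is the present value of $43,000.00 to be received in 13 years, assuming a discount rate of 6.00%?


Present value formula: PV = FV / (1 + r)^t
PV = $43,000.00 / (1 + 0.06)^13
PV = $43,000.00 / 2.132928
PV = $20,160.08

PV = FV / (1 + r)^t = $20,160.08


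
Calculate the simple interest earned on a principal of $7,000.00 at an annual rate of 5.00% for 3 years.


Simple interest formula: I = P × r × t
I = $7,000.00 × 0.05 × 3
I = $1,050.00

I = P × r × t = $1,050.00


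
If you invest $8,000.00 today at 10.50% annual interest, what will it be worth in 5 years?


Future value formula: FV = PV × (1 + r)^t
FV = $8,000.00 × (1 + 0.105)^5
FV = $8,000.00 × 1.6474468
FV = $13,179.57

FV = PV × (1 + r)^t = $13,179.57


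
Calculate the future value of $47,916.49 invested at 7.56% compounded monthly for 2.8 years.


Compound interest formula: A = P(1 + r/n)^(nt)
A = $47,916.49 × (1 + 0.0756/12)^(12 × 2.8)
Growth factor: (1 + 0.0756/12)^33.6 = 1.234932
A = $47,916.49 × 1.234932
A = $59,173.61

A = P(1 + r/n)^(nt) = $59,173.61


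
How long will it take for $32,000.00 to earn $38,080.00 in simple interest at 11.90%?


Rearrange the simple interest formula for t:
I = P × r × t  ⇒  t = I / (P × r)
t = $38,080.00 / ($32,000.00 × 0.119)
t = 10

t = I/(P×r) = 10 years


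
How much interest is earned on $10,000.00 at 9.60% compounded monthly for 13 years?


Compound interest earned = final amount − principal.
A = P(1 + r/n)^(nt) = $10,000.00 × (1 + 0.096/12)^(12 × 13) = $34,661.15
Interest = A − P = $34,661.15 − $10,000.00 = $24,661.15

Interest = A - P = $24,661.15


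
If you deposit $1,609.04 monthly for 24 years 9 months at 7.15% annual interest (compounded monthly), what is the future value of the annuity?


Future value of an ordinary annuity: FV = PMT × ((1 + r)^n − 1) / r
Monthly rate r = 0.0715/12 ≈ 0.00595833, n = 297
FV = $1,609.04 × ((1 + 0.0715/12)^297 − 1) / (0.0715/12)
FV = $1,609.04 × 811.957888
FV = $1,306,472.72

FV = PMT × ((1+r)^n - 1)/r = $1,306,472.72


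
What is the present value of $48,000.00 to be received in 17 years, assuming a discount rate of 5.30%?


Present value formula: PV = FV / (1 + r)^t
PV = $48,000.00 / (1 + 0.053)^17
PV = $48,000.00 / 2.405926
PV = $19,950.74

PV = FV / (1 + r)^t = $19,950.74


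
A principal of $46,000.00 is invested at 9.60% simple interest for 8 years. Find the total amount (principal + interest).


Total amount formula: A = P(1 + rt) = P + P·r·t
Interest: I = P × r × t = $46,000.00 × 0.096 × 8 = $35,328.00
A = P + I = $46,000.00 + $35,328.00 = $81,328.00

A = P + I = P(1 + rt) = $81,328.00


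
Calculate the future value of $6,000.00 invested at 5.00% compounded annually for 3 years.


Compound interest formula: A = P(1 + r/n)^(nt)
A = $6,000.00 × (1 + 0.05/1)^(1 × 3)
Growth factor: (1 + 0.05/1)^3 = 1.157625
A = $6,000.00 × 1.157625
A = $6,945.75

A = P(1 + r/n)^(nt) = $6,945.75


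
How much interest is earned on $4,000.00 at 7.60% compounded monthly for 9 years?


Compound interest earned = final amount − principal.
A = P(1 + r/n)^(nt) = $4,000.00 × (1 + 0.076/12)^(12 × 9) = $7,910.08
Interest = A − P = $7,910.08 − $4,000.00 = $3,910.08

Interest = A - P = $3,910.08


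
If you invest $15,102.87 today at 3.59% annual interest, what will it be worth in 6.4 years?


Future value formula: FV = PV × (1 + r)^t
FV = $15,102.87 × (1 + 0.0359)^6.4
FV = $15,102.87 × 1.253240
FV = $18,927.52

FV = PV × (1 + r)^t = $18,927.52


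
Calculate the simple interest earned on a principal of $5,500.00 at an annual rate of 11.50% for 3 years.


Simple interest formula: I = P × r × t
I = $5,500.00 × 0.115 × 3
I = $1,897.50

I = P × r × t = $1,897.50


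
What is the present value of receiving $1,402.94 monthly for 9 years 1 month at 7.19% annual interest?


Present value of an ordinary annuity: PV = PMT × (1 − (1 + r)^(−n)) / r
Monthly rate r = 0.0719/12 ≈ 0.00599167, n = 109
PV = $1,402.94 × (1 − (1 + 0.0719/12)^(−109)) / (0.0719/12)
PV = $1,402.94 × 79.869350
PV = $112,051.91

PV = PMT × (1-(1+r)^(-n))/r = $112,051.91


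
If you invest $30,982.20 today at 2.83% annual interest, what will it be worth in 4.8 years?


Future value formula: FV = PV × (1 + r)^t
FV = $30,982.20 × (1 + 0.0283)^4.8
FV = $30,982.20 × 1.1433395
FV = $35,423.17

FV = PV × (1 + r)^t = $35,423.17


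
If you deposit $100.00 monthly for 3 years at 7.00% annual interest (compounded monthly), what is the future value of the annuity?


Future value of an ordinary annuity: FV = PMT × ((1 + r)^n − 1) / r
Monthly rate r = 0.07/12 ≈ 0.00583333, n = 36
FV = $100.00 × ((1 + 0.07/12)^36 − 1) / (0.07/12)
FV = $100.00 × 39.930101
FV = $3,993.01

FV = PMT × ((1+r)^n - 1)/r = $3,993.01


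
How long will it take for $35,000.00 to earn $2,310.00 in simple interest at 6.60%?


Rearrange the simple interest formula for t:
I = P × r × t  ⇒  t = I / (P × r)
t = $2,310.00 / ($35,000.00 × 0.066)
t = 1

t = I/(P×r) = 1 year


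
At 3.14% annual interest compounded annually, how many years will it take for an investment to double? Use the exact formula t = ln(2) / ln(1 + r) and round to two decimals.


Doubling condition: (1 + r)^t = 2
Take ln of both sides: t × ln(1 + r) = ln(2)
t = ln(2) / ln(1 + r)
t = 0.693147 / 0.030917
t = 22.42

t = ln(2) / ln(1 + r) = 22.42 years


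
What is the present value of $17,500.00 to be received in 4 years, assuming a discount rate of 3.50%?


Present value formula: PV = FV / (1 + r)^t
PV = $17,500.00 / (1 + 0.035)^4
PV = $17,500.00 / 1.147523
PV = $15,250.24

PV = FV / (1 + r)^t = $15,250.24


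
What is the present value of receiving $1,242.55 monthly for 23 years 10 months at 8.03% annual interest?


Present value of an ordinary annuity: PV = PMT × (1 − (1 + r)^(−n)) / r
Monthly rate r = 0.0803/12 ≈ 0.00669167, n = 286
PV = $1,242.55 × (1 − (1 + 0.0803/12)^(−286)) / (0.0803/12)
PV = $1,242.55 × 127.253844
PV = $158,119.26

PV = PMT × (1-(1+r)^(-n))/r = $158,119.26


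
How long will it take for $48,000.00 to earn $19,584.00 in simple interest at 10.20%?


Rearrange the simple interest formula for t:
I = P × r × t  ⇒  t = I / (P × r)
t = $19,584.00 / ($48,000.00 × 0.102)
t = 4

t = I/(P×r) = 4 years


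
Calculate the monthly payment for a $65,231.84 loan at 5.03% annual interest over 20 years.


Loan payment formula: PMT = PV × r / (1 − (1 + r)^(−n))
Monthly rate r = 0.0503/12 ≈ 0.00419167, n = 240 months
Denominator: 1 − (1 + 0.0503/12)^(−240) = 0.633552
PMT = $65,231.84 × (0.0503/12) / 0.633552
PMT = $431.58 per month

PMT = PV × r / (1-(1+r)^(-n)) = $431.58/month


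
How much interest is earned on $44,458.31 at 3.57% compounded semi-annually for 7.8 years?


Compound interest earned = final amount − principal.
A = P(1 + r/n)^(nt) = $44,458.31 × (1 + 0.0357/2)^(2 × 7.8) = $58,589.52
Interest = A − P = $58,589.52 − $44,458.31 = $14,131.21

Interest = A - P = $14,131.21


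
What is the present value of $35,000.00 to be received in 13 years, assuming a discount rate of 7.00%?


Present value formula: PV = FV / (1 + r)^t
PV = $35,000.00 / (1 + 0.07)^13
PV = $35,000.00 / 2.409845
PV = $14,523.76

PV = FV / (1 + r)^t = $14,523.76


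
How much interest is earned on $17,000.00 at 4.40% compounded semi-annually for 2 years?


Compound interest earned = final amount − principal.
A = P(1 + r/n)^(nt) = $17,000.00 × (1 + 0.044/2)^(2 × 2) = $18,546.10
Interest = A − P = $18,546.10 − $17,000.00 = $1,546.10

Interest = A - P = $1,546.10


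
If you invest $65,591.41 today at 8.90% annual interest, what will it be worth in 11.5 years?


Future value formula: FV = PV × (1 + r)^t
FV = $65,591.41 × (1 + 0.089)^11.5
FV = $65,591.41 × 2.66575736
FV = $174,850.78

FV = PV × (1 + r)^t = $174,850.78


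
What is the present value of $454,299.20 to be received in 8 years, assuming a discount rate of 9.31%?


Present value formula: PV = FV / (1 + r)^t
PV = $454,299.20 / (1 + 0.0931)^8
PV = $454,299.20 / 2.0383519
PV = $222,875.75

PV = FV / (1 + r)^t = $222,875.75


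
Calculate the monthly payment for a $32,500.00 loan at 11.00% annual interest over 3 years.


Loan payment formula: PMT = PV × r / (1 − (1 + r)^(−n))
Monthly rate r = 0.11/12 ≈ 0.00916667, n = 36 months
Denominator: 1 − (1 + 0.11/12)^(−36) = 0.279995
PMT = $32,500.00 × (0.11/12) / 0.279995
PMT = $1,064.01 per month

PMT = PV × r / (1-(1+r)^(-n)) = $1,064.01/month


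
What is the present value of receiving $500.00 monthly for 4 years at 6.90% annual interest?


Present value of an ordinary annuity: PV = PMT × (1 − (1 + r)^(−n)) / r
Monthly rate r = 0.069/12 = 0.00575, n = 48
PV = $500.00 × (1 − (1 + 0.069/12)^(−48)) / (0.069/12)
PV = $500.00 × 41.841220
PV = $20,920.61

PV = PMT × (1-(1+r)^(-n))/r = $20,920.61


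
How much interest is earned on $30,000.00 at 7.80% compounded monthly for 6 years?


Compound interest earned = final amount − principal.
A = P(1 + r/n)^(nt) = $30,000.00 × (1 + 0.078/12)^(12 × 6) = $47,831.43
Interest = A − P = $47,831.43 − $30,000.00 = $17,831.43

Interest = A - P = $17,831.43


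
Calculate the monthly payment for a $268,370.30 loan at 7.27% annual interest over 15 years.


Loan payment formula: PMT = PV × r / (1 − (1 + r)^(−n))
Monthly rate r = 0.0727/12 ≈ 0.00605833, n = 180 months
Denominator: 1 − (1 + 0.0727/12)^(−180) = 0.662844
PMT = $268,370.30 × (0.0727/12) / 0.662844
PMT = $2,452.88 per month

PMT = PV × r / (1-(1+r)^(-n)) = $2,452.88/month


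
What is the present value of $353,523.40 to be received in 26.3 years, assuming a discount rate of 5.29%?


Present value formula: PV = FV / (1 + r)^t
PV = $353,523.40 / (1 + 0.0529)^26.3
PV = $353,523.40 / 3.8795505
PV = $91,124.84

PV = FV / (1 + r)^t = $91,124.84


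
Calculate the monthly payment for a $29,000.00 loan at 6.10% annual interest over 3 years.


Loan payment formula: PMT = PV × r / (1 − (1 + r)^(−n))
Monthly rate r = 0.061/12 ≈ 0.00508333, n = 36 months
Denominator: 1 − (1 + 0.061/12)^(−36) = 0.166846
PMT = $29,000.00 × (0.061/12) / 0.166846
PMT = $883.55 per month

PMT = PV × r / (1-(1+r)^(-n)) = $883.55/month


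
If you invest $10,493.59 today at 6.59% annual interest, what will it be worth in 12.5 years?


Future value formula: FV = PV × (1 + r)^t
FV = $10,493.59 × (1 + 0.0659)^12.5
FV = $10,493.59 × 2.22052557
FV = $23,301.28

FV = PV × (1 + r)^t = $23,301.28


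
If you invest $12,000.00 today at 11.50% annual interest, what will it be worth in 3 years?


Future value formula: FV = PV × (1 + r)^t
FV = $12,000.00 × (1 + 0.115)^3
FV = $12,000.00 × 1.386196
FV = $16,634.35

FV = PV × (1 + r)^t = $16,634.35


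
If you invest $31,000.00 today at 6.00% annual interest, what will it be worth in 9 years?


Future value formula: FV = PV × (1 + r)^t
FV = $31,000.00 × (1 + 0.06)^9
FV = $31,000.00 × 1.689479
FV = $52,373.85

FV = PV × (1 + r)^t = $52,373.85


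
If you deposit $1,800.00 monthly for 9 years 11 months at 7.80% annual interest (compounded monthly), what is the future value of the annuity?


Future value of an ordinary annuity: FV = PMT × ((1 + r)^n − 1) / r
Monthly rate r = 0.078/12 = 0.0065, n = 119
FV = $1,800.00 × ((1 + 0.078/12)^119 − 1) / (0.078/12)
FV = $1,800.00 × 178.757006
FV = $321,762.61

FV = PMT × ((1+r)^n - 1)/r = $321,762.61


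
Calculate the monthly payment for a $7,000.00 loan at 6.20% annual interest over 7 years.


Loan payment formula: PMT = PV × r / (1 − (1 + r)^(−n))
Monthly rate r = 0.062/12 ≈ 0.00516667, n = 84 months
Denominator: 1 − (1 + 0.062/12)^(−84) = 0.351363
PMT = $7,000.00 × (0.062/12) / 0.351363
PMT = $102.93 per month

PMT = PV × r / (1-(1+r)^(-n)) = $102.93/month


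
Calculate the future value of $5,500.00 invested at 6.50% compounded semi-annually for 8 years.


Compound interest formula: A = P(1 + r/n)^(nt)
A = $5,500.00 × (1 + 0.065/2)^(2 × 8)
Growth factor: (1 + 0.065/2)^16 = 1.668173
A = $5,500.00 × 1.668173
A = $9,174.95

A = P(1 + r/n)^(nt) = $9,174.95


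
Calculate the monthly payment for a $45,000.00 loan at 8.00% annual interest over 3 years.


Loan payment formula: PMT = PV × r / (1 − (1 + r)^(−n))
Monthly rate r = 0.08/12 ≈ 0.00666667, n = 36 months
Denominator: 1 − (1 + 0.08/12)^(−36) = 0.212745
PMT = $45,000.00 × (0.08/12) / 0.212745
PMT = $1,410.14 per month

PMT = PV × r / (1-(1+r)^(-n)) = $1,410.14/month


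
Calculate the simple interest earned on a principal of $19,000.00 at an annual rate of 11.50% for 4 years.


Simple interest formula: I = P × r × t
I = $19,000.00 × 0.115 × 4
I = $8,740.00

I = P × r × t = $8,740.00


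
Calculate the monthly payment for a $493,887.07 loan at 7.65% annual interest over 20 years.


Loan payment formula: PMT = PV × r / (1 − (1 + r)^(−n))
Monthly rate r = 0.0765/12 = 0.006375, n = 240 months
Denominator: 1 − (1 + 0.0765/12)^(−240) = 0.782410
PMT = $493,887.07 × (0.0765/12) / 0.782410
PMT = $4,024.14 per month

PMT = PV × r / (1-(1+r)^(-n)) = $4,024.14/month


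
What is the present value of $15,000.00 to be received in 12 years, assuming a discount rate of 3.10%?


Present value formula: PV = FV / (1 + r)^t
PV = $15,000.00 / (1 + 0.031)^12
PV = $15,000.00 / 1.4424607
PV = $10,398.90

PV = FV / (1 + r)^t = $10,398.90


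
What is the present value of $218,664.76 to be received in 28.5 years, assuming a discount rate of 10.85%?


Present value formula: PV = FV / (1 + r)^t
PV = $218,664.76 / (1 + 0.1085)^28.5
PV = $218,664.76 / 18.835076
PV = $11,609.44

PV = FV / (1 + r)^t = $11,609.44


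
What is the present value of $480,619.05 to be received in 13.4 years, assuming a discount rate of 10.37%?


Present value formula: PV = FV / (1 + r)^t
PV = $480,619.05 / (1 + 0.1037)^13.4
PV = $480,619.05 / 3.7514915
PV = $128,114.12

PV = FV / (1 + r)^t = $128,114.12


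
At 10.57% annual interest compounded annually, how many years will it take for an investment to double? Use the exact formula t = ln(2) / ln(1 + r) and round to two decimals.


Doubling condition: (1 + r)^t = 2
Take ln of both sides: t × ln(1 + r) = ln(2)
t = ln(2) / ln(1 + r)
t = 0.693147 / 0.100479
t = 6.90

t = ln(2) / ln(1 + r) = 6.90 years


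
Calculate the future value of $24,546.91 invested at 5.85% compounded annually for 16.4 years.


Compound interest formula: A = P(1 + r/n)^(nt)
A = $24,546.91 × (1 + 0.0585/1)^(1 × 16.4)
Growth factor: (1 + 0.0585/1)^16.4 = 2.540564
A = $24,546.91 × 2.540564
A = $62,363.00

A = P(1 + r/n)^(nt) = $62,363.00


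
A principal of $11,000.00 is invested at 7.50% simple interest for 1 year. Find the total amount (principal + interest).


Total amount formula: A = P(1 + rt) = P + P·r·t
Interest: I = P × r × t = $11,000.00 × 0.075 × 1 = $825.00
A = P + I = $11,000.00 + $825.00 = $11,825.00

A = P + I = P(1 + rt) = $11,825.00


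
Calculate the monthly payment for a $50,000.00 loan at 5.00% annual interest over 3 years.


Loan payment formula: PMT = PV × r / (1 − (1 + r)^(−n))
Monthly rate r = 0.05/12 ≈ 0.00416667, n = 36 months
Denominator: 1 − (1 + 0.05/12)^(−36) = 0.139024
PMT = $50,000.00 × (0.05/12) / 0.139024
PMT = $1,498.54 per month

PMT = PV × r / (1-(1+r)^(-n)) = $1,498.54/month


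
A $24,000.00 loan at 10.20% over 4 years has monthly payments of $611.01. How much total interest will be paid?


Total paid over the life of the loan = PMT × n.
Total paid = $611.01 × 48 = $29,328.48
Total interest = total paid − principal = $29,328.48 − $24,000.00 = $5,328.48

Total interest = (PMT × n) - PV = $5,328.48


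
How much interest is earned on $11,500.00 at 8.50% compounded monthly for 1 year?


Compound interest earned = final amount − principal.
A = P(1 + r/n)^(nt) = $11,500.00 × (1 + 0.085/12)^(12 × 1) = $12,516.50
Interest = A − P = $12,516.50 − $11,500.00 = $1,016.50

Interest = A - P = $1,016.50


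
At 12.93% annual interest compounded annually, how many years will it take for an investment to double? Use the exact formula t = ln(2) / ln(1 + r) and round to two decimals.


Doubling condition: (1 + r)^t = 2
Take ln of both sides: t × ln(1 + r) = ln(2)
t = ln(2) / ln(1 + r)
t = 0.693147 / 0.121598
t = 5.70

t = ln(2) / ln(1 + r) = 5.70 years


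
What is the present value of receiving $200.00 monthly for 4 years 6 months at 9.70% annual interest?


Present value of an ordinary annuity: PV = PMT × (1 − (1 + r)^(−n)) / r
Monthly rate r = 0.097/12 ≈ 0.00808333, n = 54
PV = $200.00 × (1 − (1 + 0.097/12)^(−54)) / (0.097/12)
PV = $200.00 × 43.616960
PV = $8,723.39

PV = PMT × (1-(1+r)^(-n))/r = $8,723.39


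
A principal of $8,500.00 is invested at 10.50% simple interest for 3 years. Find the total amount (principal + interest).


Total amount formula: A = P(1 + rt) = P + P·r·t
Interest: I = P × r × t = $8,500.00 × 0.105 × 3 = $2,677.50
A = P + I = $8,500.00 + $2,677.50 = $11,177.50

A = P + I = P(1 + rt) = $11,177.50


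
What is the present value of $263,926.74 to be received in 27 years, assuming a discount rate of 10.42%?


Present value formula: PV = FV / (1 + r)^t
PV = $263,926.74 / (1 + 0.1042)^27
PV = $263,926.74 / 14.530784
PV = $18,163.28

PV = FV / (1 + r)^t = $18,163.28


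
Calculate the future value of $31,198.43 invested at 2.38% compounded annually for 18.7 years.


Compound interest formula: A = P(1 + r/n)^(nt)
A = $31,198.43 × (1 + 0.0238/1)^(1 × 18.7)
Growth factor: (1 + 0.0238/1)^18.7 = 1.55246866
A = $31,198.43 × 1.55246866
A = $48,434.58

A = P(1 + r/n)^(nt) = $48,434.58


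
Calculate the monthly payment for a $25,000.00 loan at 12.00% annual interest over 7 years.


Loan payment formula: PMT = PV × r / (1 − (1 + r)^(−n))
Monthly rate r = 0.12/12 = 0.01, n = 84 months
Denominator: 1 − (1 + 0.12/12)^(−84) = 0.566485
PMT = $25,000.00 × (0.12/12) / 0.566485
PMT = $441.32 per month

PMT = PV × r / (1-(1+r)^(-n)) = $441.32/month


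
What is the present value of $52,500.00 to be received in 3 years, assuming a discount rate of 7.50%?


Present value formula: PV = FV / (1 + r)^t
PV = $52,500.00 / (1 + 0.075)^3
PV = $52,500.00 / 1.242297
PV = $42,260.43

PV = FV / (1 + r)^t = $42,260.43


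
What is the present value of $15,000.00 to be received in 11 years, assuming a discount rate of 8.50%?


Present value formula: PV = FV / (1 + r)^t
PV = $15,000.00 / (1 + 0.085)^11
PV = $15,000.00 / 2.453167
PV = $6,114.54

PV = FV / (1 + r)^t = $6,114.54


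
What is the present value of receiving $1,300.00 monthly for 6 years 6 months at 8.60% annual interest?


Present value of an ordinary annuity: PV = PMT × (1 − (1 + r)^(−n)) / r
Monthly rate r = 0.086/12 ≈ 0.00716667, n = 78
PV = $1,300.00 × (1 − (1 + 0.086/12)^(−78)) / (0.086/12)
PV = $1,300.00 × 59.592338
PV = $77,470.04

PV = PMT × (1-(1+r)^(-n))/r = $77,470.04


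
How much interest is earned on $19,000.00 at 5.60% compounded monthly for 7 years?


Compound interest earned = final amount − principal.
A = P(1 + r/n)^(nt) = $19,000.00 × (1 + 0.056/12)^(12 × 7) = $28,093.19
Interest = A − P = $28,093.19 − $19,000.00 = $9,093.19

Interest = A - P = $9,093.19


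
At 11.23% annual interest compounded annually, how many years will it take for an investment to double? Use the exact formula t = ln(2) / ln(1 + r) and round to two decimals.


Doubling condition: (1 + r)^t = 2
Take ln of both sides: t × ln(1 + r) = ln(2)
t = ln(2) / ln(1 + r)
t = 0.693147 / 0.106430
t = 6.51

t = ln(2) / ln(1 + r) = 6.51 years


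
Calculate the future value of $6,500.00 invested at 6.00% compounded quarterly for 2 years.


Compound interest formula: A = P(1 + r/n)^(nt)
A = $6,500.00 × (1 + 0.06/4)^(4 × 2)
Growth factor: (1 + 0.06/4)^8 = 1.126493
A = $6,500.00 × 1.126493
A = $7,322.20

A = P(1 + r/n)^(nt) = $7,322.20


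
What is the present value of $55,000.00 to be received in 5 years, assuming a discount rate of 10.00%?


Present value formula: PV = FV / (1 + r)^t
PV = $55,000.00 / (1 + 0.1)^5
PV = $55,000.00 / 1.610510
PV = $34,150.67

PV = FV / (1 + r)^t = $34,150.67


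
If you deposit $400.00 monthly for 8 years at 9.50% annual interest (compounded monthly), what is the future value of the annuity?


Future value of an ordinary annuity: FV = PMT × ((1 + r)^n − 1) / r
Monthly rate r = 0.095/12 ≈ 0.00791667, n = 96
FV = $400.00 × ((1 + 0.095/12)^96 − 1) / (0.095/12)
FV = $400.00 × 142.975186
FV = $57,190.07

FV = PMT × ((1+r)^n - 1)/r = $57,190.07


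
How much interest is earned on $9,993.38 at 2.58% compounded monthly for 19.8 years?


Compound interest earned = final amount − principal.
A = P(1 + r/n)^(nt) = $9,993.38 × (1 + 0.0258/12)^(12 × 19.8) = $16,646.74
Interest = A − P = $16,646.74 − $9,993.38 = $6,653.36

Interest = A - P = $6,653.36


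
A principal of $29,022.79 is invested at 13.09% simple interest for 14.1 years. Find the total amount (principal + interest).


Total amount formula: A = P(1 + rt) = P + P·r·t
Interest: I = P × r × t = $29,022.79 × 0.1309 × 14.1 = $53,567.07
A = P + I = $29,022.79 + $53,567.07 = $82,589.86

A = P + I = P(1 + rt) = $82,589.86


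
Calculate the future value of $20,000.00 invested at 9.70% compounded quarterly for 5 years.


Compound interest formula: A = P(1 + r/n)^(nt)
A = $20,000.00 × (1 + 0.097/4)^(4 × 5)
Growth factor: (1 + 0.097/4)^20 = 1.6148026
A = $20,000.00 × 1.6148026
A = $32,296.05

A = P(1 + r/n)^(nt) = $32,296.05


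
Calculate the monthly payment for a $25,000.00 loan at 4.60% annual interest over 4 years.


Loan payment formula: PMT = PV × r / (1 − (1 + r)^(−n))
Monthly rate r = 0.046/12 ≈ 0.00383333, n = 48 months
Denominator: 1 − (1 + 0.046/12)^(−48) = 0.1677715
PMT = $25,000.00 × (0.046/12) / 0.1677715
PMT = $571.21 per month

PMT = PV × r / (1-(1+r)^(-n)) = $571.21/month


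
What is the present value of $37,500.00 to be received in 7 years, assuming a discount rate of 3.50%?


Present value formula: PV = FV / (1 + r)^t
PV = $37,500.00 / (1 + 0.035)^7
PV = $37,500.00 / 1.2722793
PV = $29,474.66

PV = FV / (1 + r)^t = $29,474.66


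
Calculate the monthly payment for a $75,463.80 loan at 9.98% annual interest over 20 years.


Loan payment formula: PMT = PV × r / (1 − (1 + r)^(−n))
Monthly rate r = 0.0998/12 ≈ 0.00831667, n = 240 months
Denominator: 1 − (1 + 0.0998/12)^(−240) = 0.862996
PMT = $75,463.80 × (0.0998/12) / 0.862996
PMT = $727.24 per month

PMT = PV × r / (1-(1+r)^(-n)) = $727.24/month


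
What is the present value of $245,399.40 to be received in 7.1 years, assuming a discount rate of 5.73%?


Present value formula: PV = FV / (1 + r)^t
PV = $245,399.40 / (1 + 0.0573)^7.1
PV = $245,399.40 / 1.485277
PV = $165,221.30

PV = FV / (1 + r)^t = $165,221.30


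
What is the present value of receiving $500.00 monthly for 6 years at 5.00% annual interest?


Present value of an ordinary annuity: PV = PMT × (1 − (1 + r)^(−n)) / r
Monthly rate r = 0.05/12 ≈ 0.00416667, n = 72
PV = $500.00 × (1 − (1 + 0.05/12)^(−72)) / (0.05/12)
PV = $500.00 × 62.092777
PV = $31,046.39

PV = PMT × (1-(1+r)^(-n))/r = $31,046.39


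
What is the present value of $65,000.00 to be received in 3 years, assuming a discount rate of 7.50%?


Present value formula: PV = FV / (1 + r)^t
PV = $65,000.00 / (1 + 0.075)^3
PV = $65,000.00 / 1.2422969
PV = $52,322.44

PV = FV / (1 + r)^t = $52,322.44


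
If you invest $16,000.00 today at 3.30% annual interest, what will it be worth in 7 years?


Future value formula: FV = PV × (1 + r)^t
FV = $16,000.00 × (1 + 0.033)^7
FV = $16,000.00 × 1.2551691
FV = $20,082.71

FV = PV × (1 + r)^t = $20,082.71


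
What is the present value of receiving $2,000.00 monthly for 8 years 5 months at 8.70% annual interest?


Present value of an ordinary annuity: PV = PMT × (1 − (1 + r)^(−n)) / r
Monthly rate r = 0.087/12 = 0.00725, n = 101
PV = $2,000.00 × (1 − (1 + 0.087/12)^(−101)) / (0.087/12)
PV = $2,000.00 × 71.434791
PV = $142,869.58

PV = PMT × (1-(1+r)^(-n))/r = $142,869.58


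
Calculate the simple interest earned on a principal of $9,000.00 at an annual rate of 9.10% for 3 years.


Simple interest formula: I = P × r × t
I = $9,000.00 × 0.091 × 3
I = $2,457.00

I = P × r × t = $2,457.00


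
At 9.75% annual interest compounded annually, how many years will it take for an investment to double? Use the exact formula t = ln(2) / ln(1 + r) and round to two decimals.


Doubling condition: (1 + r)^t = 2
Take ln of both sides: t × ln(1 + r) = ln(2)
t = ln(2) / ln(1 + r)
t = 0.693147 / 0.093035
t = 7.45

t = ln(2) / ln(1 + r) = 7.45 years


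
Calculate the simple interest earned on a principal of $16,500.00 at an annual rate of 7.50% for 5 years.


Simple interest formula: I = P × r × t
I = $16,500.00 × 0.075 × 5
I = $6,187.50

I = P × r × t = $6,187.50


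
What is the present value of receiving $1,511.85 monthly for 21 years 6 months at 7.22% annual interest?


Present value of an ordinary annuity: PV = PMT × (1 − (1 + r)^(−n)) / r
Monthly rate r = 0.0722/12 ≈ 0.00601667, n = 258
PV = $1,511.85 × (1 − (1 + 0.0722/12)^(−258)) / (0.0722/12)
PV = $1,511.85 × 130.845275
PV = $197,818.43

PV = PMT × (1-(1+r)^(-n))/r = $197,818.43


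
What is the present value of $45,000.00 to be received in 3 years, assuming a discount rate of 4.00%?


Present value formula: PV = FV / (1 + r)^t
PV = $45,000.00 / (1 + 0.04)^3
PV = $45,000.00 / 1.124864
PV = $40,004.84

PV = FV / (1 + r)^t = $40,004.84


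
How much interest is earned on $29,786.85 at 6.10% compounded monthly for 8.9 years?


Compound interest earned = final amount − principal.
A = P(1 + r/n)^(nt) = $29,786.85 × (1 + 0.061/12)^(12 × 8.9) = $51,192.44
Interest = A − P = $51,192.44 − $29,786.85 = $21,405.59

Interest = A - P = $21,405.59


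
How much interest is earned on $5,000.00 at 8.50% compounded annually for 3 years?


Compound interest earned = final amount − principal.
A = P(1 + r/n)^(nt) = $5,000.00 × (1 + 0.085/1)^(1 × 3) = $6,386.45
Interest = A − P = $6,386.45 − $5,000.00 = $1,386.45

Interest = A - P = $1,386.45


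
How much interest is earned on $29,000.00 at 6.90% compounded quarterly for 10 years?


Compound interest earned = final amount − principal.
A = P(1 + r/n)^(nt) = $29,000.00 × (1 + 0.069/4)^(4 × 10) = $57,478.57
Interest = A − P = $57,478.57 − $29,000.00 = $28,478.57

Interest = A - P = $28,478.57


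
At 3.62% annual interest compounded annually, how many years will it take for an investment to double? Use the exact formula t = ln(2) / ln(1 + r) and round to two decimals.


Doubling condition: (1 + r)^t = 2
Take ln of both sides: t × ln(1 + r) = ln(2)
t = ln(2) / ln(1 + r)
t = 0.693147 / 0.035560
t = 19.49

t = ln(2) / ln(1 + r) = 19.49 years


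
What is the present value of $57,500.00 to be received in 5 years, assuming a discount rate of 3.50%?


Present value formula: PV = FV / (1 + r)^t
PV = $57,500.00 / (1 + 0.035)^5
PV = $57,500.00 / 1.1876863
PV = $48,413.46

PV = FV / (1 + r)^t = $48,413.46


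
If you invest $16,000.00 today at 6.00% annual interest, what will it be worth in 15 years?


Future value formula: FV = PV × (1 + r)^t
FV = $16,000.00 × (1 + 0.06)^15
FV = $16,000.00 × 2.396558
FV = $38,344.93

FV = PV × (1 + r)^t = $38,344.93


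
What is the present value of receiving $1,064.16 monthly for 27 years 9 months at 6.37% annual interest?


Present value of an ordinary annuity: PV = PMT × (1 − (1 + r)^(−n)) / r
Monthly rate r = 0.0637/12 ≈ 0.00530833, n = 333
PV = $1,064.16 × (1 − (1 + 0.0637/12)^(−333)) / (0.0637/12)
PV = $1,064.16 × 156.069790
PV = $166,083.23

PV = PMT × (1-(1+r)^(-n))/r = $166,083.23


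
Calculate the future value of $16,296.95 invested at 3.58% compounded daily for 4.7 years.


Compound interest formula: A = P(1 + r/n)^(nt)
A = $16,296.95 × (1 + 0.0358/365)^(365 × 4.7)
Growth factor: (1 + 0.0358/365)^1715.5 = 1.183234
A = $16,296.95 × 1.183234
A = $19,283.11

A = P(1 + r/n)^(nt) = $19,283.11


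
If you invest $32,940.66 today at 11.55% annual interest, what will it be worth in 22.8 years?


Future value formula: FV = PV × (1 + r)^t
FV = $32,940.66 × (1 + 0.1155)^22.8
FV = $32,940.66 × 12.0866599
FV = $398,142.55

FV = PV × (1 + r)^t = $398,142.55


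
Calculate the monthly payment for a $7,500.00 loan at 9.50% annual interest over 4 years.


Loan payment formula: PMT = PV × r / (1 − (1 + r)^(−n))
Monthly rate r = 0.095/12 ≈ 0.00791667, n = 48 months
Denominator: 1 − (1 + 0.095/12)^(−48) = 0.315115
PMT = $7,500.00 × (0.095/12) / 0.315115
PMT = $188.42 per month

PMT = PV × r / (1-(1+r)^(-n)) = $188.42/month
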